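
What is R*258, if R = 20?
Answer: 5160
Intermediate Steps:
R*258 = 20*258 = 5160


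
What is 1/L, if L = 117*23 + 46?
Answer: 1/2737 ≈ 0.00036536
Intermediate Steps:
L = 2737 (L = 2691 + 46 = 2737)
1/L = 1/2737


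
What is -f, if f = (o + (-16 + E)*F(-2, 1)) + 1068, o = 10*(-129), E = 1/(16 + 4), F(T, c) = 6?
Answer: 3177/10 ≈ 317.70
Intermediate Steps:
E = 1/20 ≈ 0.050000
o = -1290
f = -3177/10 (f = (-1290 + (-16 + 1/20)*6) + 1068 = (-1290 - 319/20*6) + 1068 = (-1290 - 957/10) + 1068 = -13857/10 + 1068 = -3177/10 ≈ -317.70)
-f = -1*(-3177/10) = 3177/10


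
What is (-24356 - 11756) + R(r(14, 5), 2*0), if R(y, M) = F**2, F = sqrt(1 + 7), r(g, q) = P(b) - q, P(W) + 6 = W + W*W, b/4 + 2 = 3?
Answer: -36104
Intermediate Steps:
b = 4 (b = -8 + 4*3 = -8 + 12 = 4)
P(W) = -6 + W + W**2 (P(W) = -6 + (W + W*W) = -6 + (W + W**2) = -6 + W + W**2)
r(g, q) = 14 - q (r(g, q) = (-6 + 4 + 4**2) - q = (-6 + 4 + 16) - q = 14 - q)
F = 2*sqrt(2) (F = sqrt(8) = 2*sqrt(2) ≈ 2.8284)
R(y, M) = 8 (R(y, M) = (2*sqrt(2))**2 = 8)
(-24356 - 11756) + R(r(14, 5), 2*0) = (-24356 - 11756) + 8 = -36112 + 8 = -36104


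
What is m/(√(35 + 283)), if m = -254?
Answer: -127*√318/159 ≈ -14.244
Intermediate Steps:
m/(√(35 + 283)) = -254/√(35 + 283) = -254*√318/318 = -127*√318/159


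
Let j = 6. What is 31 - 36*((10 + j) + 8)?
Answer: -833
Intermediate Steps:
31 - 36*((10 + j) + 8) = 31 - 36*((10 + 6) + 8) = 31 - 36*(16 + 8) = 31 - 36*24 = 31 - 864 = -833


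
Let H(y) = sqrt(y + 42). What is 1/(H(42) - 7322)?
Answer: -523/3829400 - sqrt(21)/26805800 ≈ -0.00013675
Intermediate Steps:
H(y) = sqrt(42 + y)
1/(H(42) - 7322) = 1/(sqrt(42 + 42) - 7322) = 1/(sqrt(84) - 7322) = 1/(2*sqrt(21) - 7322) = 1/(-7322 + 2*sqrt(21))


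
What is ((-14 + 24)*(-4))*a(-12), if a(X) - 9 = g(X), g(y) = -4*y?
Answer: -2280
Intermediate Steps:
a(X) = 9 - 4*X
((-14 + 24)*(-4))*a(-12) = ((-14 + 24)*(-4))*(9 - 4*(-12)) = (10*(-4))*(9 + 48) = -40*57 = -2280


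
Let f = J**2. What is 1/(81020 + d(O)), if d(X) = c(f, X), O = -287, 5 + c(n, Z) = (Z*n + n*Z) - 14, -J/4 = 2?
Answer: 1/44265 ≈ 2.2591e-5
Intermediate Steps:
J = -8 (J = -4*2 = -8)
f = 64 (f = (-8)**2 = 64)
c(n, Z) = -19 + 2*Z*n (c(n, Z) = -5 + ((Z*n + n*Z) - 14) = -5 + ((Z*n + Z*n) - 14) = -5 + (2*Z*n - 14) = -5 + (-14 + 2*Z*n) = -19 + 2*Z*n)
d(X) = -19 + 128*X (d(X) = -19 + 2*X*64 = -19 + 128*X)
1/(81020 + d(O)) = 1/(81020 + (-19 + 128*(-287))) = 1/(81020 + (-19 - 36736)) = 1/(81020 - 36755) = 1/44265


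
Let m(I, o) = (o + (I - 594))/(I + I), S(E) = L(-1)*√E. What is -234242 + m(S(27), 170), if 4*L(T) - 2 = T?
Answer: -468483/2 - 848*√3/9 ≈ -2.3440e+5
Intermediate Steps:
L(T) = ½ + T/4
S(E) = √E/4 (S(E) = (½ + (¼)*(-1))*√E = (½ - ¼)*√E = √E/4)
m(I, o) = (-594 + I + o)/(2*I) (m(I, o) = (o + (-594 + I))/((2*I)) = (-594 + I + o)*(1/(2*I)) = (-594 + I + o)/(2*I))
-234242 + m(S(27), 170) = -234242 + (-594 + √27/4 + 170)/(2*((√27/4))) = -234242 + (-594 + (3*√3)/4 + 170)/(2*(((3*√3)/4))) = -234242 + (-594 + 3*√3/4 + 170)/(2*((3*√3/4))) = -234242 + (4*√3/9)*(-424 + 3*√3/4)/2 = -234242 + 2*√3*(-424 + 3*√3/4)/9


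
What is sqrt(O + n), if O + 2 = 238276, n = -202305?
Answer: sqrt(35969) ≈ 189.66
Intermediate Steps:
O = 238274 (O = -2 + 238276 = 238274)
sqrt(O + n) = sqrt(238274 - 202305) = sqrt(35969)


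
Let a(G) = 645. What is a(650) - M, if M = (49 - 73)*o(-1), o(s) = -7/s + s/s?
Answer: 837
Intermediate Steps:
o(s) = 1 - 7/s (o(s) = -7/s + 1 = 1 - 7/s)
M = -192 (M = (49 - 73)*((-7 - 1)/(-1)) = -(-24)*(-8) = -24*8 = -192)
a(650) - M = 645 - 1*(-192) = 645 + 192 = 837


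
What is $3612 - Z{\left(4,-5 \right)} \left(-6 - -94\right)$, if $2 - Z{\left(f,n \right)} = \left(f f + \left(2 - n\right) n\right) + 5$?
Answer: $2204$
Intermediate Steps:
$Z{\left(f,n \right)} = -3 - f^{2} - n \left(2 - n\right)$ ($Z{\left(f,n \right)} = 2 - \left(\left(f f + \left(2 - n\right) n\right) + 5\right) = 2 - \left(\left(f^{2} + n \left(2 - n\right)\right) + 5\right) = 2 - \left(5 + f^{2} + n \left(2 - n\right)\right) = -3 - f^{2} - n \left(2 - n\right)$)
$3612 - Z{\left(4,-5 \right)} \left(-6 - -94\right) = 3612 - \left(-3 + \left(-5\right)^{2} - 4^{2} - -10\right) \left(-6 - -94\right) = 3612 - \left(-3 + 25 - 16 + 10\right) \left(-6 + 94\right) = 3612 - \left(-3 + 25 - 16 + 10\right) 88 = 3612 - 16 \cdot 88 = 3612 - 1408 = 2204$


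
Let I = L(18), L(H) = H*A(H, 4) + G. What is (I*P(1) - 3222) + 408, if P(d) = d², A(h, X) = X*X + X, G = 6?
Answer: -2448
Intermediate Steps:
A(h, X) = X + X² (A(h, X) = X² + X = X + X²)
L(H) = 6 + 20*H (L(H) = H*(4*(1 + 4)) + 6 = H*(4*5) + 6 = H*20 + 6 = 20*H + 6 = 6 + 20*H)
I = 366 (I = 6 + 20*18 = 6 + 360 = 366)
(I*P(1) - 3222) + 408 = (366*1² - 3222) + 408 = (366*1 - 3222) + 408 = (366 - 3222) + 408 = -2856 + 408 = -2448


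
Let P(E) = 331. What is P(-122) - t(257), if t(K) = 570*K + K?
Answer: -146416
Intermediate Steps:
t(K) = 571*K
P(-122) - t(257) = 331 - 571*257 = 331 - 1*146747 = 331 - 146747 = -146416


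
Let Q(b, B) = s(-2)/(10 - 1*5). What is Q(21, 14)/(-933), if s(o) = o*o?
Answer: -4/4665 ≈ -0.00085745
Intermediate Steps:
s(o) = o**2
Q(b, B) = 4/5 (Q(b, B) = (-2)**2/(10 - 1*5) = 4/(10 - 5) = 4/5)
Q(21, 14)/(-933) = (4/5)/(-933) = (4/5)*(-1/933) = -4/4665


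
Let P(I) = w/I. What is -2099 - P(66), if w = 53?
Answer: -138587/66 ≈ -2099.8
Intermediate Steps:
P(I) = 53/I
-2099 - P(66) = -2099 - 53/66 = -138587/66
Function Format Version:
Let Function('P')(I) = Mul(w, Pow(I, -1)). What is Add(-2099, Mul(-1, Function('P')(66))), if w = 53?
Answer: Rational(-138587, 66) ≈ -2099.8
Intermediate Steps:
Function('P')(I) = Mul(53, Pow(I, -1))
Add(-2099, Mul(-1, Function('P')(66))) = Add(-2099, Mul(-1, Mul(53, Pow(66, -1)))) = Add(-2099, Mul(-1, Mul(53, Rational(1, 66)))) = Add(-2099, Mul(-1, Rational(53, 66))) = Add(-2099, Rational(-53, 66)) = Rational(-138587, 66)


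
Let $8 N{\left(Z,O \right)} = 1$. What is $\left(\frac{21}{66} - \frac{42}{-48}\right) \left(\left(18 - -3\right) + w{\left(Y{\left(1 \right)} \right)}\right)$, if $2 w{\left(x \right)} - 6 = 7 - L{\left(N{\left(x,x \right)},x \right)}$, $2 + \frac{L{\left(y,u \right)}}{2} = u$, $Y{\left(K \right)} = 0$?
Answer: $\frac{6195}{176} \approx 35.199$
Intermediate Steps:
$N{\left(Z,O \right)} = \frac{1}{8}$ ($N{\left(Z,O \right)} = \frac{1}{8} \cdot 1 = \frac{1}{8}$)
$L{\left(y,u \right)} = -4 + 2 u$
$w{\left(x \right)} = \frac{17}{2} - x$ ($w{\left(x \right)} = 3 + \frac{7 - \left(-4 + 2 x\right)}{2} = 3 + \frac{11 - 2 x}{2} = 3 - \left(- \frac{11}{2} + x\right) = \frac{17}{2} - x$)
$\left(\frac{21}{66} - \frac{42}{-48}\right) \left(\left(18 - -3\right) + w{\left(Y{\left(1 \right)} \right)}\right) = \left(\frac{21}{66} - \frac{42}{-48}\right) \left(\left(18 - -3\right) + \left(\frac{17}{2} - 0\right)\right) = \left(21 \cdot \frac{1}{66} - - \frac{7}{8}\right) \left(\left(18 + 3\right) + \left(\frac{17}{2} + 0\right)\right) = \left(\frac{7}{22} + \frac{7}{8}\right) \left(21 + \frac{17}{2}\right) = \frac{105}{88} \cdot \frac{59}{2} = \frac{6195}{176}$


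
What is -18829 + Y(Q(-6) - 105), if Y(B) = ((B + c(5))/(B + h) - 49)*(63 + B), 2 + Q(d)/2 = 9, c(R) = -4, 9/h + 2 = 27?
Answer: -19812031/1133 ≈ -17486.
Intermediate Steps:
h = 9/25 (h = 9/(-2 + 27) = 9/25 ≈ 0.36000)
Q(d) = 14 (Q(d) = -4 + 2*9 = -4 + 18 = 14)
Y(B) = (-49 + (-4 + B)/(9/25 + B))*(63 + B) (Y(B) = ((B - 4)/(B + 9/25) - 49)*(63 + B) = ((-4 + B)/(9/25 + B) - 49)*(63 + B) = (-49 + (-4 + B)/(9/25 + B))*(63 + B))
-18829 + Y(Q(-6) - 105) = -18829 + (-34083 - 76141*(14 - 105) - 1200*(14 - 105)²)/(9 + 25*(14 - 105)) = -18829 + (-34083 - 76141*(-91) - 1200*(-91)²)/(9 + 25*(-91)) = -18829 + (-34083 + 6928831 - 1200*8281)/(9 - 2275) = -18829 + (-34083 + 6928831 - 9937200)/(-2266) = -18829 - 1/2266*(-3042452) = -18829 + 1521226/1133 = -19812031/1133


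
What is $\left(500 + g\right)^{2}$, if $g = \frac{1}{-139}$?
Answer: $\frac{4830111001}{19321} \approx 2.4999 \cdot 10^{5}$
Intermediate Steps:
$g = - \frac{1}{139} \approx -0.0071942$
$\left(500 + g\right)^{2} = \left(500 - \frac{1}{139}\right)^{2} = \left(\frac{69499}{139}\right)^{2} = \frac{4830111001}{19321}$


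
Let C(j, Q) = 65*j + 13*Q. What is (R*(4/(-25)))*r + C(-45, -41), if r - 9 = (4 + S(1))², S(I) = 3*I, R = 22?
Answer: -91554/25 ≈ -3662.2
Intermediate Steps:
C(j, Q) = 13*Q + 65*j
r = 58 (r = 9 + (4 + 3*1)² = 9 + (4 + 3)² = 9 + 7² = 9 + 49 = 58)
(R*(4/(-25)))*r + C(-45, -41) = (22*(4/(-25)))*58 + (13*(-41) + 65*(-45)) = (22*(4*(-1/25)))*58 + (-533 - 2925) = (22*(-4/25))*58 - 3458 = -88/25*58 - 3458 = -5104/25 - 3458 = -91554/25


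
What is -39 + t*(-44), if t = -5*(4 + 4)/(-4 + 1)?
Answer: -1877/3 ≈ -625.67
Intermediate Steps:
t = 40/3 (t = -40/(-3) = -40*(-1)/3 = -5*(-8/3) = 40/3 ≈ 13.333)
-39 + t*(-44) = -39 + (40/3)*(-44) = -39 - 1760/3 = -1877/3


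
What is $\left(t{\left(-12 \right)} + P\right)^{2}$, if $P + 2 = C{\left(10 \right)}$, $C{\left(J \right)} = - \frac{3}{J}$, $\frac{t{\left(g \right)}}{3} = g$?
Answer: $\frac{146689}{100} \approx 1466.9$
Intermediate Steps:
$t{\left(g \right)} = 3 g$
$P = - \frac{23}{10}$ ($P = -2 - \frac{3}{10} = - \frac{23}{10} \approx -2.3$)
$\left(t{\left(-12 \right)} + P\right)^{2} = \left(3 \left(-12\right) - \frac{23}{10}\right)^{2} = \left(-36 - \frac{23}{10}\right)^{2} = \left(- \frac{383}{10}\right)^{2} = \frac{146689}{100}$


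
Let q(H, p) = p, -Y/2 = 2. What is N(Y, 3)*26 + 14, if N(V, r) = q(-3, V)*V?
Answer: 430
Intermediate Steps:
Y = -4 (Y = -2*2 = -4)
N(V, r) = V**2 (N(V, r) = V*V = V**2)
N(Y, 3)*26 + 14 = (-4)**2*26 + 14 = 16*26 + 14 = 416 + 14 = 430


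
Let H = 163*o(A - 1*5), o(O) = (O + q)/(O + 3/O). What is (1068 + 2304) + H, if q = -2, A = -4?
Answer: 99795/28 ≈ 3564.1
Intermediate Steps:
o(O) = (-2 + O)/(O + 3/O) (o(O) = (O - 2)/(O + 3/O) = (-2 + O)/(O + 3/O))
H = 5379/28 (H = 163*((-4 - 1*5)*(-2 + (-4 - 1*5))/(3 + (-4 - 1*5)²)) = 163*((-4 - 5)*(-2 + (-4 - 5))/(3 + (-4 - 5)²)) = 163*(-9*(-2 - 9)/(3 + (-9)²)) = 163*(-9*(-11)/(3 + 81)) = 163*(-9*(-11)/84) = 163*(-9*1/84*(-11)) = 163*(33/28) = 5379/28 ≈ 192.11)
(1068 + 2304) + H = (1068 + 2304) + 5379/28 = 3372 + 5379/28 = 99795/28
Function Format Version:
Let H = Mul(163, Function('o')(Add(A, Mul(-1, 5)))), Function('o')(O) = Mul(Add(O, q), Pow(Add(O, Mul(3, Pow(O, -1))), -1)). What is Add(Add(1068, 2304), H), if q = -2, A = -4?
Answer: Rational(99795, 28) ≈ 3564.1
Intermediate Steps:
Function('o')(O) = Mul(Pow(Add(O, Mul(3, Pow(O, -1))), -1), Add(-2, O)) (Function('o')(O) = Mul(Add(O, -2), Pow(Add(O, Mul(3, Pow(O, -1))), -1)) = Mul(Add(-2, O), Pow(Add(O, Mul(3, Pow(O, -1))), -1)) = Mul(Pow(Add(O, Mul(3, Pow(O, -1))), -1), Add(-2, O)))
H = Rational(5379, 28) (H = Mul(163, Mul(Add(-4, Mul(-1, 5)), Pow(Add(3, Pow(Add(-4, Mul(-1, 5)), 2)), -1), Add(-2, Add(-4, Mul(-1, 5))))) = Mul(163, Mul(Add(-4, -5), Pow(Add(3, Pow(Add(-4, -5), 2)), -1), Add(-2, Add(-4, -5)))) = Mul(163, Mul(-9, Pow(Add(3, Pow(-9, 2)), -1), Add(-2, -9))) = Mul(163, Mul(-9, Pow(Add(3, 81), -1), -11)) = Mul(163, Mul(-9, Pow(84, -1), -11)) = Mul(163, Mul(-9, Rational(1, 84), -11)) = Mul(163, Rational(33, 28)) = Rational(5379, 28) ≈ 192.11)
Add(Add(1068, 2304), H) = Add(Add(1068, 2304), Rational(5379, 28)) = Add(3372, Rational(5379, 28)) = Rational(99795, 28)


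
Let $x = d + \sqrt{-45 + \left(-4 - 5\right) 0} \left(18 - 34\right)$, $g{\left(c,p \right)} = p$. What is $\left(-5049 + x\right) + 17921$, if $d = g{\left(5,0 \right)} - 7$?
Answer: $12865 - 48 i \sqrt{5} \approx 12865.0 - 107.33 i$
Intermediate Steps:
$d = -7$ ($d = 0 - 7 = -7$)
$x = -7 - 48 i \sqrt{5}$ ($x = -7 + \sqrt{-45 + \left(-4 - 5\right) 0} \left(18 - 34\right) = -7 + \sqrt{-45 - 0} \left(18 - 34\right) = -7 + \sqrt{-45 + 0} \left(-16\right) = -7 + \sqrt{-45} \left(-16\right) = -7 + 3 i \sqrt{5} \left(-16\right) = -7 - 48 i \sqrt{5} \approx -7.0 - 107.33 i$)
$\left(-5049 + x\right) + 17921 = \left(-5049 - \left(7 + 48 i \sqrt{5}\right)\right) + 17921 = \left(-5056 - 48 i \sqrt{5}\right) + 17921 = 12865 - 48 i \sqrt{5}$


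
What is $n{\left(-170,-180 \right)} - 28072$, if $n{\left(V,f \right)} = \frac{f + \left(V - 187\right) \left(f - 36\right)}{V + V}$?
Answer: $- \frac{2405353}{85} \approx -28298.0$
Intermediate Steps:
$n{\left(V,f \right)} = \frac{f + \left(-187 + V\right) \left(-36 + f\right)}{2 V}$
$n{\left(-170,-180 \right)} - 28072 = \frac{6732 - -33480 - 170 \left(-36 - 180\right)}{2 \left(-170\right)} - 28072 = \frac{1}{2} \left(- \frac{1}{170}\right) \left(6732 + 33480 - -36720\right) - 28072 = \frac{1}{2} \left(- \frac{1}{170}\right) \left(6732 + 33480 + 36720\right) - 28072 = \frac{1}{2} \left(- \frac{1}{170}\right) 76932 - 28072 = - \frac{19233}{85} - 28072 = - \frac{2405353}{85}$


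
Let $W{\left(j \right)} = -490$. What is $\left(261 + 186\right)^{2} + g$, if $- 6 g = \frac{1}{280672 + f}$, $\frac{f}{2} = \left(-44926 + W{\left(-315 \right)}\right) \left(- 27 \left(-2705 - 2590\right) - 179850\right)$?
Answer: $\frac{4016902981035167}{20103713952} \approx 1.9981 \cdot 10^{5}$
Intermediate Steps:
$f = 3350338320$ ($f = 2 \left(-44926 - 490\right) \left(- 27 \left(-2705 - 2590\right) - 179850\right) = 2 \left(- 45416 \left(- 27 \left(-2705 - 2590\right) - 179850\right)\right) = 2 \left(- 45416 \left(\left(-27\right) \left(-5295\right) - 179850\right)\right) = 2 \left(- 45416 \left(142965 - 179850\right)\right) = 2 \left(\left(-45416\right) \left(-36885\right)\right) = 2 \cdot 1675169160 = 3350338320$)
$g = - \frac{1}{20103713952}$ ($g = - \frac{1}{6 \left(280672 + 3350338320\right)} = - \frac{1}{6 \cdot 3350618992} = \left(- \frac{1}{6}\right) \frac{1}{3350618992} = - \frac{1}{20103713952} \approx -4.9742 \cdot 10^{-11}$)
$\left(261 + 186\right)^{2} + g = \left(261 + 186\right)^{2} - \frac{1}{20103713952} = 447^{2} - \frac{1}{20103713952} = 199809 - \frac{1}{20103713952} = \frac{4016902981035167}{20103713952}$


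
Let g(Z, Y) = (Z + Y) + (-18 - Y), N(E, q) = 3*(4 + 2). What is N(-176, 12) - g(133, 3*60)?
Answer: -97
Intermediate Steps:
N(E, q) = 18 (N(E, q) = 3*6 = 18)
g(Z, Y) = -18 + Z (g(Z, Y) = (Y + Z) + (-18 - Y) = -18 + Z)
N(-176, 12) - g(133, 3*60) = 18 - (-18 + 133) = 18 - 1*115 = 18 - 115 = -97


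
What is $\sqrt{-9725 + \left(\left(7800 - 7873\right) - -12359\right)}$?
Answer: $\sqrt{2561} \approx 50.606$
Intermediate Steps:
$\sqrt{-9725 + \left(\left(7800 - 7873\right) - -12359\right)} = \sqrt{-9725 + \left(-73 + 12359\right)} = \sqrt{-9725 + 12286} = \sqrt{2561}$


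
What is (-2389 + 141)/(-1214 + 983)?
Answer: 2248/231 ≈ 9.7316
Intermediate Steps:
(-2389 + 141)/(-1214 + 983) = -2248/(-231) = -2248*(-1/231) = 2248/231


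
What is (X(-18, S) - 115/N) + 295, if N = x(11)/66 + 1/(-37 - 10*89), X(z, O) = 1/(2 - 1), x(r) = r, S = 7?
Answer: -1649878/4177 ≈ -394.99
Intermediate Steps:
X(z, O) = 1 (X(z, O) = 1/1 = 1)
N = 4177/25098 (N = 11/66 + 1/(-37 - 10*89) = 11*(1/66) + (1/89)/(-47) = ⅙ - 1/47*1/89 = ⅙ - 1/4183 = 4177/25098 ≈ 0.16643)
(X(-18, S) - 115/N) + 295 = (1 - 115/4177/25098) + 295 = (1 - 115*25098/4177) + 295 = (1 - 2886270/4177) + 295 = -2882093/4177 + 295 = -1649878/4177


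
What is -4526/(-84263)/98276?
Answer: 2263/4140515294 ≈ 5.4655e-7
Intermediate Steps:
-4526/(-84263)/98276 = -4526*(-1/84263)*(1/98276) = (4526/84263)*(1/98276) = 2263/4140515294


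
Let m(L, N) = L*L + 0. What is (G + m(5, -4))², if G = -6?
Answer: 361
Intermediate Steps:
m(L, N) = L² (m(L, N) = L² + 0 = L²)
(G + m(5, -4))² = (-6 + 5²)² = (-6 + 25)² = 19² = 361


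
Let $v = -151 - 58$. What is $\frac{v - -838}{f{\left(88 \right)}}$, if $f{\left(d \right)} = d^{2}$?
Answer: $\frac{629}{7744} \approx 0.081224$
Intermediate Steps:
$v = -209$ ($v = -151 - 58 = -209$)
$\frac{v - -838}{f{\left(88 \right)}} = \frac{-209 - -838}{88^{2}} = \frac{-209 + 838}{7744} = 629 \cdot \frac{1}{7744} = \frac{629}{7744}$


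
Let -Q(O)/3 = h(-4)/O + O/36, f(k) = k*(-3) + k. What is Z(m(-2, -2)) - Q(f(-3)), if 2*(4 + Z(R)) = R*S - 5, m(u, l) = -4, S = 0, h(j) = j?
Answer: -8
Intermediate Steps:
f(k) = -2*k (f(k) = -3*k + k = -2*k)
Q(O) = 12/O - O/12 (Q(O) = -3*(-4/O + O/36) = 12/O - O/12)
Z(R) = -13/2 (Z(R) = -4 + (R*0 - 5)/2 = -4 + (0 - 5)/2 = -4 + (1/2)*(-5) = -4 - 5/2 = -13/2)
Z(m(-2, -2)) - Q(f(-3)) = -13/2 - (12/((-2*(-3))) - (-1)*(-3)/6) = -13/2 - (12/6 - 1/12*6) = -13/2 - (12*(1/6) - 1/2) = -13/2 - (2 - 1/2) = -13/2 - 1*3/2 = -13/2 - 3/2 = -8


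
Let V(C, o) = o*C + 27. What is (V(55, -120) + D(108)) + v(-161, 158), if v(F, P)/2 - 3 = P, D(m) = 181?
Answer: -6070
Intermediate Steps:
V(C, o) = 27 + C*o (V(C, o) = C*o + 27 = 27 + C*o)
v(F, P) = 6 + 2*P
(V(55, -120) + D(108)) + v(-161, 158) = ((27 + 55*(-120)) + 181) + (6 + 2*158) = ((27 - 6600) + 181) + (6 + 316) = (-6573 + 181) + 322 = -6392 + 322 = -6070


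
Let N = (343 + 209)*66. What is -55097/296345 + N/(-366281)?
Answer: -4425346471/15506506135 ≈ -0.28539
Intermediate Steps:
N = 36432 (N = 552*66 = 36432)
-55097/296345 + N/(-366281) = -55097/296345 + 36432/(-366281) = -55097*1/296345 + 36432*(-1/366281) = -7871/42335 - 36432/366281 = -4425346471/15506506135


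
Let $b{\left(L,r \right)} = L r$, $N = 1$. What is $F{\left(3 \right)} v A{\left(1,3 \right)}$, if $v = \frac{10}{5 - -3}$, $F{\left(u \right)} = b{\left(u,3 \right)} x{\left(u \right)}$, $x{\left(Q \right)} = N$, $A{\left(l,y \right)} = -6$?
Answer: $- \frac{135}{2} \approx -67.5$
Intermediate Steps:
$x{\left(Q \right)} = 1$
$F{\left(u \right)} = 3 u$ ($F{\left(u \right)} = u 3 \cdot 1 = 3 u 1 = 3 u$)
$v = \frac{5}{4}$ ($v = \frac{10}{5 + 3} = \frac{10}{8} = 10 \cdot \frac{1}{8} = \frac{5}{4} \approx 1.25$)
$F{\left(3 \right)} v A{\left(1,3 \right)} = 3 \cdot 3 \cdot \frac{5}{4} \left(-6\right) = 9 \cdot \frac{5}{4} \left(-6\right) = \frac{45}{4} \left(-6\right) = - \frac{135}{2}$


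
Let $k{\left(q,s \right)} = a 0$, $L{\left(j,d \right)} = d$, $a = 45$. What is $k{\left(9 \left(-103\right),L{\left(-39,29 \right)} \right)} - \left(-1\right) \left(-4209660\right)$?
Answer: $-4209660$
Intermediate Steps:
$k{\left(q,s \right)} = 0$ ($k{\left(q,s \right)} = 45 \cdot 0 = 0$)
$k{\left(9 \left(-103\right),L{\left(-39,29 \right)} \right)} - \left(-1\right) \left(-4209660\right) = 0 - \left(-1\right) \left(-4209660\right) = 0 - 4209660 = -4209660$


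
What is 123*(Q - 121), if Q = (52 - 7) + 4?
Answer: -8856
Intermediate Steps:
Q = 49 (Q = 45 + 4 = 49)
123*(Q - 121) = 123*(49 - 121) = 123*(-72) = -8856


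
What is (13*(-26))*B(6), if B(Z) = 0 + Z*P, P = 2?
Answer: -4056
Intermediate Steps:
B(Z) = 2*Z (B(Z) = 0 + Z*2 = 0 + 2*Z = 2*Z)
(13*(-26))*B(6) = (13*(-26))*(2*6) = -338*12 = -4056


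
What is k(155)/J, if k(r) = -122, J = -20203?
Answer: 122/20203 ≈ 0.0060387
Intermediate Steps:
k(155)/J = -122/(-20203) = -122*(-1/20203) = 122/20203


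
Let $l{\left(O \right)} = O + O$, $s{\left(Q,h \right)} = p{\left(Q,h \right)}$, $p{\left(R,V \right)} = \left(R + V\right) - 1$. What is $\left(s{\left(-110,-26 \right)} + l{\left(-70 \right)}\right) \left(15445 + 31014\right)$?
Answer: $-12869143$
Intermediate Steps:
$p{\left(R,V \right)} = -1 + R + V$
$s{\left(Q,h \right)} = -1 + Q + h$
$l{\left(O \right)} = 2 O$
$\left(s{\left(-110,-26 \right)} + l{\left(-70 \right)}\right) \left(15445 + 31014\right) = \left(\left(-1 - 110 - 26\right) + 2 \left(-70\right)\right) \left(15445 + 31014\right) = \left(-137 - 140\right) 46459 = \left(-277\right) 46459 = -12869143$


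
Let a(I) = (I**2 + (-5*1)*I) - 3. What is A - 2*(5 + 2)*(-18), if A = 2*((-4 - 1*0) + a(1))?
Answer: 230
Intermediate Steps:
a(I) = -3 + I**2 - 5*I (a(I) = (I**2 - 5*I) - 3 = -3 + I**2 - 5*I)
A = -22 (A = 2*((-4 - 1*0) + (-3 + 1**2 - 5*1)) = 2*((-4 + 0) + (-3 + 1 - 5)) = 2*(-4 - 7) = 2*(-11) = -22)
A - 2*(5 + 2)*(-18) = -22 - 2*(5 + 2)*(-18) = -22 - 2*7*(-18) = -22 - 14*(-18) = -22 + 252 = 230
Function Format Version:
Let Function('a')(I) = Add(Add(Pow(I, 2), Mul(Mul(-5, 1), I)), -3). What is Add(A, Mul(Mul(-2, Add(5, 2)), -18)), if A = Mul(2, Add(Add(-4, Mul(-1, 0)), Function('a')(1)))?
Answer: 230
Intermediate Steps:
Function('a')(I) = Add(-3, Pow(I, 2), Mul(-5, I)) (Function('a')(I) = Add(Add(Pow(I, 2), Mul(-5, I)), -3) = Add(-3, Pow(I, 2), Mul(-5, I)))
A = -22 (A = Mul(2, Add(Add(-4, Mul(-1, 0)), Add(-3, Pow(1, 2), Mul(-5, 1)))) = Mul(2, Add(Add(-4, 0), Add(-3, 1, -5))) = Mul(2, Add(-4, -7)) = Mul(2, -11) = -22)
Add(A, Mul(Mul(-2, Add(5, 2)), -18)) = Add(-22, Mul(Mul(-2, Add(5, 2)), -18)) = Add(-22, Mul(Mul(-2, 7), -18)) = Add(-22, Mul(-14, -18)) = Add(-22, 252) = 230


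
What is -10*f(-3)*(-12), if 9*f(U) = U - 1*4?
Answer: -280/3 ≈ -93.333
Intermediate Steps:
f(U) = -4/9 + U/9 (f(U) = (U - 1*4)/9 = (U - 4)/9 = (-4 + U)/9 = -4/9 + U/9)
-10*f(-3)*(-12) = -10*(-4/9 + (⅑)*(-3))*(-12) = -10*(-4/9 - ⅓)*(-12) = -10*(-7/9)*(-12) = (70/9)*(-12) = -280/3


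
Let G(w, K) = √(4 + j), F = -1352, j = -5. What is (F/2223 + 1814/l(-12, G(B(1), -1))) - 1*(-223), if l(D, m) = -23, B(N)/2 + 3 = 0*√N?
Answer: 564473/3933 ≈ 143.52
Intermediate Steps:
B(N) = -6 (B(N) = -6 + 2*(0*√N) = -6 + 2*0 = -6 + 0 = -6)
G(w, K) = I (G(w, K) = √(4 - 5) = √(-1) = I)
(F/2223 + 1814/l(-12, G(B(1), -1))) - 1*(-223) = (-1352/2223 + 1814/(-23)) - 1*(-223) = (-1352*1/2223 + 1814*(-1/23)) + 223 = (-104/171 - 1814/23) + 223 = -312586/3933 + 223 = 564473/3933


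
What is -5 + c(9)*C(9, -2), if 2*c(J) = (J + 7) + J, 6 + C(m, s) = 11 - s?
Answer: 165/2 ≈ 82.500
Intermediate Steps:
C(m, s) = 5 - s (C(m, s) = -6 + (11 - s) = 5 - s)
c(J) = 7/2 + J (c(J) = ((J + 7) + J)/2 = ((7 + J) + J)/2 = (7 + 2*J)/2 = 7/2 + J)
-5 + c(9)*C(9, -2) = -5 + (7/2 + 9)*(5 - 1*(-2)) = -5 + 25*(5 + 2)/2 = -5 + (25/2)*7 = -5 + 175/2 = 165/2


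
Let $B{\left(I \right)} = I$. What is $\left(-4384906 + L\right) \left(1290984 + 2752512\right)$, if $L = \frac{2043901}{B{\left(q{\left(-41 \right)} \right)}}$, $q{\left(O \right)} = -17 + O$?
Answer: $- \frac{518312399028852}{29} \approx -1.7873 \cdot 10^{13}$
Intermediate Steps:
$L = - \frac{2043901}{58}$ ($L = \frac{2043901}{-17 - 41} = \frac{2043901}{-58} = 2043901 \left(- \frac{1}{58}\right) = - \frac{2043901}{58} \approx -35240.0$)
$\left(-4384906 + L\right) \left(1290984 + 2752512\right) = \left(-4384906 - \frac{2043901}{58}\right) \left(1290984 + 2752512\right) = \left(- \frac{256368449}{58}\right) 4043496 = - \frac{518312399028852}{29}$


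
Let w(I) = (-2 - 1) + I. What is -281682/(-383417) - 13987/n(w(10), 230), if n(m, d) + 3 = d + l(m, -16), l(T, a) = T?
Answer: -5296939991/89719578 ≈ -59.039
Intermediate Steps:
w(I) = -3 + I
n(m, d) = -3 + d + m (n(m, d) = -3 + (d + m) = -3 + d + m)
-281682/(-383417) - 13987/n(w(10), 230) = -281682/(-383417) - 13987/(-3 + 230 + (-3 + 10)) = -281682*(-1/383417) - 13987/(-3 + 230 + 7) = 281682/383417 - 13987/234 = -5296939991/89719578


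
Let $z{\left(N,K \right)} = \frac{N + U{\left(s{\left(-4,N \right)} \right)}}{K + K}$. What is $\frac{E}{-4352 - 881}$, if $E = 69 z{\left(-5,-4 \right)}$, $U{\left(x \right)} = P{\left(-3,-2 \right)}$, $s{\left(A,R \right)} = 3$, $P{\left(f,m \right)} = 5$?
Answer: $0$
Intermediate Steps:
$U{\left(x \right)} = 5$
$z{\left(N,K \right)} = \frac{5 + N}{2 K}$ ($z{\left(N,K \right)} = \frac{N + 5}{K + K} = \frac{5 + N}{2 K}$)
$E = 0$ ($E = 69 \frac{5 - 5}{2 \left(-4\right)} = 69 \cdot \frac{1}{2} \left(- \frac{1}{4}\right) 0 = 69 \cdot 0 = 0$)
$\frac{E}{-4352 - 881} = \frac{0}{-4352 - 881} = \frac{0}{-5233} = 0 \left(- \frac{1}{5233}\right) = 0$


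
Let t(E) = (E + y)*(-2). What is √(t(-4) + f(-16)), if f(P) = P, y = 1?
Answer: I*√10 ≈ 3.1623*I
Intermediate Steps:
t(E) = -2 - 2*E (t(E) = (E + 1)*(-2) = (1 + E)*(-2) = -2 - 2*E)
√(t(-4) + f(-16)) = √((-2 - 2*(-4)) - 16) = √((-2 + 8) - 16) = √(6 - 16) = √(-10) = I*√10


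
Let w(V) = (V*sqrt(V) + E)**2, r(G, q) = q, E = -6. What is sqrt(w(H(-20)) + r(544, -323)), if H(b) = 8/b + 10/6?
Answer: sqrt(-14426490 - 51300*sqrt(285))/225 ≈ 17.38*I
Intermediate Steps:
H(b) = 5/3 + 8/b (H(b) = 8/b + 10*(1/6) = 8/b + 5/3 = 5/3 + 8/b)
w(V) = (-6 + V**(3/2))**2 (w(V) = (V*sqrt(V) - 6)**2 = (V**(3/2) - 6)**2 = (-6 + V**(3/2))**2)
sqrt(w(H(-20)) + r(544, -323)) = sqrt((-6 + (5/3 + 8/(-20))**(3/2))**2 - 323) = sqrt((-6 + (5/3 + 8*(-1/20))**(3/2))**2 - 323) = sqrt((-6 + (5/3 - 2/5)**(3/2))**2 - 323) = sqrt((-6 + (19/15)**(3/2))**2 - 323) = sqrt((-6 + 19*sqrt(285)/225)**2 - 323) = sqrt(-323 + (-6 + 19*sqrt(285)/225)**2)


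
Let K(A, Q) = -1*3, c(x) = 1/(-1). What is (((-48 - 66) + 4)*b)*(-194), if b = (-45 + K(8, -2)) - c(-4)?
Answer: -1002980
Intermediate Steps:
c(x) = -1
K(A, Q) = -3
b = -47 (b = (-45 - 3) - 1*(-1) = -48 + 1 = -47)
(((-48 - 66) + 4)*b)*(-194) = (((-48 - 66) + 4)*(-47))*(-194) = ((-114 + 4)*(-47))*(-194) = -110*(-47)*(-194) = 5170*(-194) = -1002980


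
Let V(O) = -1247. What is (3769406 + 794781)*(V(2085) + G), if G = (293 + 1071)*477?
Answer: 2963896318247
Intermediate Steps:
G = 650628 (G = 1364*477 = 650628)
(3769406 + 794781)*(V(2085) + G) = (3769406 + 794781)*(-1247 + 650628) = 4564187*649381 = 2963896318247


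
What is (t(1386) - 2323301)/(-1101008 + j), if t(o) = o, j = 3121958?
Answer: -464383/404190 ≈ -1.1489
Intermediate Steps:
(t(1386) - 2323301)/(-1101008 + j) = (1386 - 2323301)/(-1101008 + 3121958) = -2321915/2020950 = -2321915*1/2020950 = -464383/404190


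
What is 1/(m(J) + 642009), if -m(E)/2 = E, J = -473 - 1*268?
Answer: 1/643491 ≈ 1.5540e-6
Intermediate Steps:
J = -741 (J = -473 - 268 = -741)
m(E) = -2*E
1/(m(J) + 642009) = 1/(-2*(-741) + 642009) = 1/(1482 + 642009) = 1/643491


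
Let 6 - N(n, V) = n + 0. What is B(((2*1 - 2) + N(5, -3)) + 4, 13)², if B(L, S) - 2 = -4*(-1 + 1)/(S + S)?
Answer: 4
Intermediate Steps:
N(n, V) = 6 - n (N(n, V) = 6 - (n + 0) = 6 - n)
B(L, S) = 2 (B(L, S) = 2 - 4*(-1 + 1)/(S + S) = 2 - 0/(2*S) = 2 - 0*1/(2*S) = 2 - 4*0 = 2 + 0 = 2)
B(((2*1 - 2) + N(5, -3)) + 4, 13)² = 2² = 4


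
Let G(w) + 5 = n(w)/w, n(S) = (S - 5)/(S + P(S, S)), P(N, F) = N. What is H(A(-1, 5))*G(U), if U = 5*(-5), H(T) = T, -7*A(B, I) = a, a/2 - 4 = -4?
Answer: 0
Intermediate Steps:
a = 0 (a = 8 + 2*(-4) = 8 - 8 = 0)
A(B, I) = 0 (A(B, I) = -⅐*0 = 0)
U = -25
n(S) = (-5 + S)/(2*S) (n(S) = (S - 5)/(S + S) = (-5 + S)/((2*S)) = (-5 + S)*(1/(2*S)) = (-5 + S)/(2*S))
G(w) = -5 + (-5 + w)/(2*w²) (G(w) = -5 + ((-5 + w)/(2*w))/w = -5 + (-5 + w)/(2*w²))
H(A(-1, 5))*G(U) = 0*((½)*(-5 - 25 - 10*(-25)²)/(-25)²) = 0*((½)*(1/625)*(-5 - 25 - 10*625)) = 0*((½)*(1/625)*(-5 - 25 - 6250)) = 0*((½)*(1/625)*(-6280)) = 0*(-628/125) = 0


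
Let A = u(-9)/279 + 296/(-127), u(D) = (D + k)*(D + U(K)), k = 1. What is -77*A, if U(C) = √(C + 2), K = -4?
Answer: 628320/3937 + 616*I*√2/279 ≈ 159.59 + 3.1224*I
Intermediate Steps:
U(C) = √(2 + C)
u(D) = (1 + D)*(D + I*√2) (u(D) = (D + 1)*(D + √(2 - 4)) = (1 + D)*(D + √(-2)) = (1 + D)*(D + I*√2))
A = -8160/3937 - 8*I*√2/279 (A = (-9 + (-9)² + I*√2 + I*(-9)*√2)/279 + 296/(-127) = (-9 + 81 + I*√2 - 9*I*√2)*(1/279) + 296*(-1/127) = (72 - 8*I*√2)*(1/279) - 296/127 = (8/31 - 8*I*√2/279) - 296/127 = -8160/3937 - 8*I*√2/279 ≈ -2.0726 - 0.040551*I)
-77*A = -77*(-8160/3937 - 8*I*√2/279) = 628320/3937 + 616*I*√2/279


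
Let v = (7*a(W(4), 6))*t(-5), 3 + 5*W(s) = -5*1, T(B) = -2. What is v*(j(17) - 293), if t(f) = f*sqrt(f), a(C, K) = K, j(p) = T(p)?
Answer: 61950*I*sqrt(5) ≈ 1.3852e+5*I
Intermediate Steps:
W(s) = -8/5 (W(s) = -3/5 + (-5*1)/5 = -3/5 + (1/5)*(-5) = -3/5 - 1 = -8/5)
j(p) = -2
t(f) = f**(3/2)
v = -210*I*sqrt(5) (v = (7*6)*(-5)**(3/2) = 42*(-5*I*sqrt(5)) = -210*I*sqrt(5) ≈ -469.57*I)
v*(j(17) - 293) = (-210*I*sqrt(5))*(-2 - 293) = -210*I*sqrt(5)*(-295) = 61950*I*sqrt(5)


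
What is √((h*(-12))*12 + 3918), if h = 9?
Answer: √2622 ≈ 51.205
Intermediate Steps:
√((h*(-12))*12 + 3918) = √((9*(-12))*12 + 3918) = √(-108*12 + 3918) = √(-1296 + 3918) = √2622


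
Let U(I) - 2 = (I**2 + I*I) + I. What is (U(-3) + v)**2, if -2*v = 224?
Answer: 9025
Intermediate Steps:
v = -112 (v = -1/2*224 = -112)
U(I) = 2 + I + 2*I**2 (U(I) = 2 + ((I**2 + I*I) + I) = 2 + ((I**2 + I**2) + I) = 2 + (2*I**2 + I) = 2 + (I + 2*I**2) = 2 + I + 2*I**2)
(U(-3) + v)**2 = ((2 - 3 + 2*(-3)**2) - 112)**2 = ((2 - 3 + 2*9) - 112)**2 = ((2 - 3 + 18) - 112)**2 = (17 - 112)**2 = (-95)**2 = 9025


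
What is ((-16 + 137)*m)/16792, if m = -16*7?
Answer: -1694/2099 ≈ -0.80705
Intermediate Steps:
m = -112
((-16 + 137)*m)/16792 = ((-16 + 137)*(-112))/16792 = (121*(-112))*(1/16792) = -13552*1/16792 = -1694/2099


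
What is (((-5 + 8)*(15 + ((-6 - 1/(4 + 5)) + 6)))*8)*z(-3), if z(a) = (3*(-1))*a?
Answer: 3216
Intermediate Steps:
z(a) = -3*a
(((-5 + 8)*(15 + ((-6 - 1/(4 + 5)) + 6)))*8)*z(-3) = (((-5 + 8)*(15 + ((-6 - 1/(4 + 5)) + 6)))*8)*(-3*(-3)) = ((3*(15 + ((-6 - 1/9) + 6)))*8)*9 = ((3*(15 + ((-6 + (⅑)*(-1)) + 6)))*8)*9 = ((3*(15 + ((-6 - ⅑) + 6)))*8)*9 = ((3*(15 + (-55/9 + 6)))*8)*9 = ((3*(15 - ⅑))*8)*9 = ((3*(134/9))*8)*9 = ((134/3)*8)*9 = (1072/3)*9 = 3216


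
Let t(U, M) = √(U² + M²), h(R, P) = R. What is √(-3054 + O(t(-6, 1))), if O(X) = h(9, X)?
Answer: I*√3045 ≈ 55.182*I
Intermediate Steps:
t(U, M) = √(M² + U²)
O(X) = 9
√(-3054 + O(t(-6, 1))) = √(-3054 + 9) = √(-3045) = I*√3045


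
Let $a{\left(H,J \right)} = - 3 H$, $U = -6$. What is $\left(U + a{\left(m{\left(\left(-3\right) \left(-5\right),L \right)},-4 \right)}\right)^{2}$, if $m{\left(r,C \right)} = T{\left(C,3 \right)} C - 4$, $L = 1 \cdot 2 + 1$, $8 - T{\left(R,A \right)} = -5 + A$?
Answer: $7056$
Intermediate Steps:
$T{\left(R,A \right)} = 13 - A$ ($T{\left(R,A \right)} = 8 - \left(-5 + A\right) = 13 - A$)
$L = 3$ ($L = 2 + 1 = 3$)
$m{\left(r,C \right)} = -4 + 10 C$ ($m{\left(r,C \right)} = \left(13 - 3\right) C - 4 = 10 C - 4 = -4 + 10 C$)
$\left(U + a{\left(m{\left(\left(-3\right) \left(-5\right),L \right)},-4 \right)}\right)^{2} = \left(-6 - 3 \left(-4 + 10 \cdot 3\right)\right)^{2} = \left(-6 - 3 \left(-4 + 30\right)\right)^{2} = \left(-6 - 78\right)^{2} = \left(-84\right)^{2} = 7056$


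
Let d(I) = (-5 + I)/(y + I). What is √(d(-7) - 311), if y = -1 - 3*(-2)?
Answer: I*√305 ≈ 17.464*I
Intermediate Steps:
y = 5 (y = -1 + 6 = 5)
d(I) = (-5 + I)/(5 + I)
√(d(-7) - 311) = √((-5 - 7)/(5 - 7) - 311) = √(-12/(-2) - 311) = √(-½*(-12) - 311) = √(6 - 311) = √(-305) = I*√305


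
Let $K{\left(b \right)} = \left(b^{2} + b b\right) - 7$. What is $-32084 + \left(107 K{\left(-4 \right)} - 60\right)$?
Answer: $-29469$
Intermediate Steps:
$K{\left(b \right)} = -7 + 2 b^{2}$ ($K{\left(b \right)} = \left(b^{2} + b^{2}\right) - 7 = 2 b^{2} - 7 = -7 + 2 b^{2}$)
$-32084 + \left(107 K{\left(-4 \right)} - 60\right) = -32084 + \left(107 \left(-7 + 2 \left(-4\right)^{2}\right) - 60\right) = -32084 - \left(60 - 107 \left(-7 + 2 \cdot 16\right)\right) = -32084 - \left(60 - 107 \left(-7 + 32\right)\right) = -32084 + \left(107 \cdot 25 - 60\right) = -32084 + \left(2675 - 60\right) = -32084 + 2615 = -29469$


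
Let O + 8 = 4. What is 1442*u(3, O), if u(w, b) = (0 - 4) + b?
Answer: -11536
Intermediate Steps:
O = -4 (O = -8 + 4 = -4)
u(w, b) = -4 + b
1442*u(3, O) = 1442*(-4 - 4) = 1442*(-8) = -11536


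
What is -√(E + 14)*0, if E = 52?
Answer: 0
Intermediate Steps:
-√(E + 14)*0 = -√(52 + 14)*0 = -√66*0 = 0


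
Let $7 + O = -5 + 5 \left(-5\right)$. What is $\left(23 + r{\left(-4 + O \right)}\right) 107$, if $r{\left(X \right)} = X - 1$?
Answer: $-2033$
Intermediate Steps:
$O = -37$ ($O = -7 + \left(-5 + 5 \left(-5\right)\right) = -7 - 30 = -37$)
$r{\left(X \right)} = -1 + X$
$\left(23 + r{\left(-4 + O \right)}\right) 107 = \left(23 - 42\right) 107 = \left(-19\right) 107 = -2033$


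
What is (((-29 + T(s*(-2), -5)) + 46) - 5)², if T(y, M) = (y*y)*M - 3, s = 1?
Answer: 121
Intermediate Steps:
T(y, M) = -3 + M*y² (T(y, M) = y²*M - 3 = M*y² - 3 = -3 + M*y²)
(((-29 + T(s*(-2), -5)) + 46) - 5)² = (((-29 + (-3 - 5*(1*(-2))²)) + 46) - 5)² = (((-29 + (-3 - 5*(-2)²)) + 46) - 5)² = (((-29 + (-3 - 5*4)) + 46) - 5)² = (((-29 + (-3 - 20)) + 46) - 5)² = (((-29 - 23) + 46) - 5)² = ((-52 + 46) - 5)² = (-6 - 5)² = (-11)² = 121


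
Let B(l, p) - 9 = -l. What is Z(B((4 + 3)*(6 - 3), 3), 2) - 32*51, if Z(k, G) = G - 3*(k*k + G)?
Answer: -2068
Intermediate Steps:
B(l, p) = 9 - l
Z(k, G) = -3*k**2 - 2*G (Z(k, G) = G - 3*(k**2 + G) = G - 3*(G + k**2) = G + (-3*G - 3*k**2) = -3*k**2 - 2*G)
Z(B((4 + 3)*(6 - 3), 3), 2) - 32*51 = (-3*(9 - (4 + 3)*(6 - 3))**2 - 2*2) - 32*51 = (-3*(9 - 7*3)**2 - 4) - 1632 = (-3*(9 - 1*21)**2 - 4) - 1632 = (-3*(9 - 21)**2 - 4) - 1632 = (-3*(-12)**2 - 4) - 1632 = (-3*144 - 4) - 1632 = (-432 - 4) - 1632 = -436 - 1632 = -2068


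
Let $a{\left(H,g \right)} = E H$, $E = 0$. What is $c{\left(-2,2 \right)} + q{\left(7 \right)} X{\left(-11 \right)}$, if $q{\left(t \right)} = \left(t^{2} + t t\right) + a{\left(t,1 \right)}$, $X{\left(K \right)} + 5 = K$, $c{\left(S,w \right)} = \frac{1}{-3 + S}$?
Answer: $- \frac{7841}{5} \approx -1568.2$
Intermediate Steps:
$X{\left(K \right)} = -5 + K$
$a{\left(H,g \right)} = 0$ ($a{\left(H,g \right)} = 0 H = 0$)
$q{\left(t \right)} = 2 t^{2}$ ($q{\left(t \right)} = \left(t^{2} + t t\right) + 0 = \left(t^{2} + t^{2}\right) + 0 = 2 t^{2} + 0 = 2 t^{2}$)
$c{\left(-2,2 \right)} + q{\left(7 \right)} X{\left(-11 \right)} = \frac{1}{-3 - 2} + 2 \cdot 7^{2} \left(-5 - 11\right) = \frac{1}{-5} + 2 \cdot 49 \left(-16\right) = - \frac{1}{5} + 98 \left(-16\right) = - \frac{1}{5} - 1568 = - \frac{7841}{5}$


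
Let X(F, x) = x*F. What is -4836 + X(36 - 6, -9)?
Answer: -5106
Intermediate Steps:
X(F, x) = F*x
-4836 + X(36 - 6, -9) = -4836 + (36 - 6)*(-9) = -4836 + 30*(-9) = -4836 - 270 = -5106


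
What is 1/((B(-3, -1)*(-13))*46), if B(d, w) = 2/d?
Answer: 3/1196 ≈ 0.0025084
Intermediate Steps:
1/((B(-3, -1)*(-13))*46) = 1/(((2/(-3))*(-13))*46) = 1/(((2*(-⅓))*(-13))*46) = 1/(-⅔*(-13)*46) = 1/((26/3)*46) = 1/(1196/3) = 3/1196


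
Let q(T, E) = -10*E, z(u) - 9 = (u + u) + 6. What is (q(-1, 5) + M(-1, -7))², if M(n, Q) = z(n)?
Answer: 1369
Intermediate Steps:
z(u) = 15 + 2*u (z(u) = 9 + ((u + u) + 6) = 9 + (2*u + 6) = 9 + (6 + 2*u) = 15 + 2*u)
M(n, Q) = 15 + 2*n
(q(-1, 5) + M(-1, -7))² = (-10*5 + (15 + 2*(-1)))² = (-50 + (15 - 2))² = (-50 + 13)² = (-37)² = 1369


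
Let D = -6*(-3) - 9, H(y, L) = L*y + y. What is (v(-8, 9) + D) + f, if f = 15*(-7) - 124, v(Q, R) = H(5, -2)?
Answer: -225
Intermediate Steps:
H(y, L) = y + L*y
v(Q, R) = -5 (v(Q, R) = 5*(1 - 2) = 5*(-1) = -5)
D = 9 (D = 18 - 9 = 9)
f = -229 (f = -105 - 124 = -229)
(v(-8, 9) + D) + f = (-5 + 9) - 229 = 4 - 229 = -225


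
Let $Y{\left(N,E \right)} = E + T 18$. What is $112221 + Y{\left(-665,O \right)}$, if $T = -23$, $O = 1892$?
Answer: $113699$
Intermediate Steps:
$Y{\left(N,E \right)} = -414 + E$ ($Y{\left(N,E \right)} = E - 414 = -414 + E$)
$112221 + Y{\left(-665,O \right)} = 112221 + \left(-414 + 1892\right) = 112221 + 1478 = 113699$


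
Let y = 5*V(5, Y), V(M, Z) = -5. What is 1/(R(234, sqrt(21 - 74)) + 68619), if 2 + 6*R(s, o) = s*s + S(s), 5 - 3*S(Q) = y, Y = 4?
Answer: 3/233239 ≈ 1.2862e-5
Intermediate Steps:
y = -25 (y = 5*(-5) = -25)
S(Q) = 10 (S(Q) = 5/3 - 1/3*(-25) = 5/3 + 25/3 = 10)
R(s, o) = 4/3 + s**2/6 (R(s, o) = -1/3 + (s*s + 10)/6 = -1/3 + (s**2 + 10)/6 = -1/3 + (10 + s**2)/6 = -1/3 + (5/3 + s**2/6) = 4/3 + s**2/6)
1/(R(234, sqrt(21 - 74)) + 68619) = 1/((4/3 + (1/6)*234**2) + 68619) = 1/((4/3 + (1/6)*54756) + 68619) = 1/((4/3 + 9126) + 68619) = 1/(27382/3 + 68619) = 1/(233239/3) = 3/233239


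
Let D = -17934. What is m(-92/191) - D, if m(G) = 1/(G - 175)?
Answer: 601093687/33517 ≈ 17934.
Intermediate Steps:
m(G) = 1/(-175 + G)
m(-92/191) - D = 1/(-175 - 92/191) - 1*(-17934) = 1/(-175 - 92*1/191) + 17934 = 1/(-175 - 92/191) + 17934 = 1/(-33517/191) + 17934 = -191/33517 + 17934 = 601093687/33517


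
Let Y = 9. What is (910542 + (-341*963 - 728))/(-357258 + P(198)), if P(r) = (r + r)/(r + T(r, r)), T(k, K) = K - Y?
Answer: -25001533/15362050 ≈ -1.6275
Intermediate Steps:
T(k, K) = -9 + K (T(k, K) = K - 1*9 = K - 9 = -9 + K)
P(r) = 2*r/(-9 + 2*r) (P(r) = (r + r)/(r + (-9 + r)) = (2*r)/(-9 + 2*r) = 2*r/(-9 + 2*r))
(910542 + (-341*963 - 728))/(-357258 + P(198)) = (910542 + (-341*963 - 728))/(-357258 + 2*198/(-9 + 2*198)) = (910542 + (-328383 - 728))/(-357258 + 2*198/(-9 + 396)) = (910542 - 329111)/(-357258 + 2*198/387) = 581431/(-357258 + 2*198*(1/387)) = 581431/(-357258 + 44/43) = 581431/(-15362050/43) = 581431*(-43/15362050) = -25001533/15362050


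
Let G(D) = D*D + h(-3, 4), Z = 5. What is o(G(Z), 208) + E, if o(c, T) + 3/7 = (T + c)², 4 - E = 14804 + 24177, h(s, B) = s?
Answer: 97458/7 ≈ 13923.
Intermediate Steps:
E = -38977 (E = 4 - (14804 + 24177) = 4 - 1*38981 = 4 - 38981 = -38977)
G(D) = -3 + D² (G(D) = D*D - 3 = D² - 3 = -3 + D²)
o(c, T) = -3/7 + (T + c)²
o(G(Z), 208) + E = (-3/7 + (208 + (-3 + 5²))²) - 38977 = (-3/7 + (208 + (-3 + 25))²) - 38977 = (-3/7 + (208 + 22)²) - 38977 = (-3/7 + 230²) - 38977 = (-3/7 + 52900) - 38977 = 370297/7 - 38977 = 97458/7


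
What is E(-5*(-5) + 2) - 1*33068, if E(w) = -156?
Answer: -33224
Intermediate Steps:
E(-5*(-5) + 2) - 1*33068 = -156 - 1*33068 = -156 - 33068 = -33224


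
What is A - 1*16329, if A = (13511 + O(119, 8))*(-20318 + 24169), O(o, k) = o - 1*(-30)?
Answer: 52588331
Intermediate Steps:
O(o, k) = 30 + o (O(o, k) = o + 30 = 30 + o)
A = 52604660 (A = (13511 + (30 + 119))*(-20318 + 24169) = (13511 + 149)*3851 = 13660*3851 = 52604660)
A - 1*16329 = 52604660 - 1*16329 = 52604660 - 16329 = 52588331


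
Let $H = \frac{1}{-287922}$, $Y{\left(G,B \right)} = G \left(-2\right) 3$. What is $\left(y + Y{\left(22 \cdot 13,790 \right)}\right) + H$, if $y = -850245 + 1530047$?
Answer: $\frac{195235877291}{287922} \approx 6.7809 \cdot 10^{5}$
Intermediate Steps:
$y = 679802$
$Y{\left(G,B \right)} = - 6 G$ ($Y{\left(G,B \right)} = - 2 G 3 = - 6 G$)
$H = - \frac{1}{287922} \approx -3.4732 \cdot 10^{-6}$
$\left(y + Y{\left(22 \cdot 13,790 \right)}\right) + H = \left(679802 - 6 \cdot 22 \cdot 13\right) - \frac{1}{287922} = \left(679802 - 1716\right) - \frac{1}{287922} = 678086 - \frac{1}{287922} = \frac{195235877291}{287922}$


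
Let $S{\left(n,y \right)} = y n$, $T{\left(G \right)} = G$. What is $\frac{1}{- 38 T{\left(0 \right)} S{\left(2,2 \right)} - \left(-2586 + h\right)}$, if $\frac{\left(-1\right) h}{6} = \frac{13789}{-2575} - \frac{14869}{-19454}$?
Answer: $\frac{25047025}{64081716057} \approx 0.00039086$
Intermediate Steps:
$S{\left(n,y \right)} = n y$
$h = \frac{689890593}{25047025}$ ($h = - 6 \left(\frac{13789}{-2575} - \frac{14869}{-19454}\right) = - 6 \left(13789 \left(- \frac{1}{2575}\right) - - \frac{14869}{19454}\right) = - 6 \left(- \frac{13789}{2575} + \frac{14869}{19454}\right) = \left(-6\right) \left(- \frac{229963531}{50094050}\right) = \frac{689890593}{25047025} \approx 27.544$)
$\frac{1}{- 38 T{\left(0 \right)} S{\left(2,2 \right)} - \left(-2586 + h\right)} = \frac{1}{\left(-38\right) 0 \cdot 2 \cdot 2 + \left(2586 - \frac{689890593}{25047025}\right)} = \frac{1}{0 \cdot 4 + \left(2586 - \frac{689890593}{25047025}\right)} = \frac{1}{0 + \frac{64081716057}{25047025}} = \frac{1}{\frac{64081716057}{25047025}} = \frac{25047025}{64081716057}$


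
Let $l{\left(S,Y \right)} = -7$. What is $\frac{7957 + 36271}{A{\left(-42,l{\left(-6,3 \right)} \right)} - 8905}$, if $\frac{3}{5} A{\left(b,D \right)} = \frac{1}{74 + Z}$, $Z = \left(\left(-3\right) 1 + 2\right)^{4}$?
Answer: $- \frac{497565}{100181} \approx -4.9667$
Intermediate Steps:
$Z = 1$ ($Z = \left(-3 + 2\right)^{4} = \left(-1\right)^{4} = 1$)
$A{\left(b,D \right)} = \frac{1}{45}$ ($A{\left(b,D \right)} = \frac{5}{3 \left(74 + 1\right)} = \frac{5}{3 \cdot 75} = \frac{5}{3} \cdot \frac{1}{75} = \frac{1}{45}$)
$\frac{7957 + 36271}{A{\left(-42,l{\left(-6,3 \right)} \right)} - 8905} = \frac{7957 + 36271}{\frac{1}{45} - 8905} = \frac{44228}{- \frac{400724}{45}} = 44228 \left(- \frac{45}{400724}\right) = - \frac{497565}{100181}$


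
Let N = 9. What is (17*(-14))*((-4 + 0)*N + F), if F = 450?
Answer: -98532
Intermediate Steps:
(17*(-14))*((-4 + 0)*N + F) = (17*(-14))*((-4 + 0)*9 + 450) = -238*(-4*9 + 450) = -238*(-36 + 450) = -238*414 = -98532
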